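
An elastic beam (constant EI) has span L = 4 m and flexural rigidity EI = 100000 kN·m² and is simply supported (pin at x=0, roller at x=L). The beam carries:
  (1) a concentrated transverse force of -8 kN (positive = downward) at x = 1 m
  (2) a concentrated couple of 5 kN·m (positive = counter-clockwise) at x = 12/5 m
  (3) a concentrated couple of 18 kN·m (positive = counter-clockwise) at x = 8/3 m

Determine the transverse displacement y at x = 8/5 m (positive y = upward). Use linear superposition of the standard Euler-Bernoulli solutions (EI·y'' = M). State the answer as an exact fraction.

y(8/5) = -133/3125000 m

Load 1 — point force P=-8 kN at a=1 m (b=L-a=3):
  y_1 = -Pa(L-x)(2Lx-a²-x²)/(6LEI)  [x>a] = -(-8)·1·(4-(8/5))·(2·4·(8/5)-1²-(8/5)²)/(6·4·100000) = 231/3125000 m
Load 2 — applied couple M₀=5 kN·m at a=12/5 m (b=L-a=8/5):
  y_2 = (M₀x³/(6L)+C₁x)/EI  [x≤a] with C₁=M₀(3b²-L²)/(6L)=-26/15 = (5·(8/5)³/(6·4)+(-26/15)·(8/5))/100000 = -3/156250 m
Load 3 — applied couple M₀=18 kN·m at a=8/3 m (b=L-a=4/3):
  y_3 = (M₀x³/(6L)+C₁x)/EI  [x≤a] with C₁=M₀(3b²-L²)/(6L)=-8 = (18·(8/5)³/(6·4)+(-8)·(8/5))/100000 = -38/390625 m
Superposition: y = Σ y_i = -133/3125000 m ≈ -0.000043 m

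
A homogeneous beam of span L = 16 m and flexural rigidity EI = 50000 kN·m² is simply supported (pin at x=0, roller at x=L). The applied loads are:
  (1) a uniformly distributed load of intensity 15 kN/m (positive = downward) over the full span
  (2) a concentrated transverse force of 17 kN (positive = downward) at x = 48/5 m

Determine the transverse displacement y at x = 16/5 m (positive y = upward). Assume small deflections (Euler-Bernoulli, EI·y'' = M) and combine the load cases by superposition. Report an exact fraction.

y(16/5) = -195584/1171875 m

Load 1 — uniform load w=15 kN/m over full span:
  y_1 = -wx(L³-2Lx²+x³)/(24EI) = -15·(16/5)·(16³-2·16·(16/5)²+(16/5)³)/(24·50000) = -59392/390625 m
Load 2 — point force P=17 kN at a=48/5 m (b=L-a=32/5):
  y_2 = -Pbx(L²-b²-x²)/(6LEI)  [x≤a] = -17·(32/5)·(16/5)·(16²-(32/5)²-(16/5)²)/(6·16·50000) = -17408/1171875 m
Superposition: y = Σ y_i = -195584/1171875 m ≈ -0.166898 m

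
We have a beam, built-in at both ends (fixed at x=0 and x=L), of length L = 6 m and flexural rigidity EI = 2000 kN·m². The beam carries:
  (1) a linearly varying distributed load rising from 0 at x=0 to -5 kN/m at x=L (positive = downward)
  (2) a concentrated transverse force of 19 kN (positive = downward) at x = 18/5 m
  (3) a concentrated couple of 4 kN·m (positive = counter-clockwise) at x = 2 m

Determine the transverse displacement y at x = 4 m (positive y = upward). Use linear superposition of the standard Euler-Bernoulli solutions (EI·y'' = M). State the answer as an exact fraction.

Load 1 — triangular load w₀=-5 kN/m (0→w₀ over full span):
  y_1 = -w₀x²(L-x)²(x+2L)/(120LEI) = -(-5)·4²·(6-4)²·(4+2·6)/(120·6·2000) = 4/1125 m
Load 2 — point force P=19 kN at a=18/5 m (b=L-a=12/5):
  y_2 = -Pa²(L-x)²(3bL-(3b+a)(L-x))/(6L³EI)  [x>a] = -19·(18/5)²·(6-4)²·(3·(12/5)·6-(3·(12/5)+(18/5))·(6-4))/(6·6³·2000) = -513/62500 m
Load 3 — applied couple M₀=4 kN·m at a=2 m (b=L-a=4):
  y_3 = (R_Ax³/6 - M_Ax²/2 - M₀(x-a)²/2)/EI  [x>a] with R_A=8/9, M_A=0 = ((8/9)·4³/6 - 0·4²/2 - 4·(4-2)²/2)/2000 = 1/1350 m
Superposition: y = Σ y_i = -6601/1687500 m ≈ -0.003912 m

y(4) = -6601/1687500 m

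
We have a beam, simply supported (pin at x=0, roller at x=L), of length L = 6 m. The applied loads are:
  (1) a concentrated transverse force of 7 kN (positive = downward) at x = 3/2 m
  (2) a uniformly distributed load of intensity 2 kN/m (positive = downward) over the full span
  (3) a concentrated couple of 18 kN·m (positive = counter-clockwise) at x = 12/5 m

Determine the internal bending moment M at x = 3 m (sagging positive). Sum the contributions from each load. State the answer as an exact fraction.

Load 1 — point force P=7 kN at a=3/2 m (b=L-a=9/2):
  M_1 = Pa(L-x)/L  [x>a] = 7·(3/2)·(6-3)/6 = 21/4 kN·m
Load 2 — uniform load w=2 kN/m over full span:
  M_2 = wx(L-x)/2 = 2·3·(6-3)/2 = 9 kN·m
Load 3 — applied couple M₀=18 kN·m at a=12/5 m (b=L-a=18/5):
  M_3 = M₀x/L - M₀  [x>a] = 18·3/6 - 18 = -9 kN·m
Superposition: M = Σ M_i = 21/4 kN·m ≈ 5.250000 kN·m

M(3) = 21/4 kN·m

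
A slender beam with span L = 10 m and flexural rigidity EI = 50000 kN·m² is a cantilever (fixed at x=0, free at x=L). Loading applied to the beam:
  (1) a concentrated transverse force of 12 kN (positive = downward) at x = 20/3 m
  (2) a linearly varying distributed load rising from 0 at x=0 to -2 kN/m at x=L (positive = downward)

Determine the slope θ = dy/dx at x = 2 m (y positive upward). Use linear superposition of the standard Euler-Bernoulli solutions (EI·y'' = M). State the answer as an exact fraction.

θ(2) = -169/375000 rad

Load 1 — point force P=12 kN at a=20/3 m (b=L-a=10/3):
  θ_1 = -Px(2a-x)/(2EI)  [x≤a] = -12·2·(2·(20/3)-2)/(2·50000) = -17/6250 rad
Load 2 — triangular load w₀=-2 kN/m (0→w₀ over full span):
  θ_2 = (w₀Lx²/4-w₀L²x/3-w₀x⁴/(24L))/EI = ((-2)·10·2²/4-(-2)·10²·2/3-(-2)·2⁴/(24·10))/50000 = 851/375000 rad
Superposition: θ = Σ θ_i = -169/375000 rad ≈ -0.000451 rad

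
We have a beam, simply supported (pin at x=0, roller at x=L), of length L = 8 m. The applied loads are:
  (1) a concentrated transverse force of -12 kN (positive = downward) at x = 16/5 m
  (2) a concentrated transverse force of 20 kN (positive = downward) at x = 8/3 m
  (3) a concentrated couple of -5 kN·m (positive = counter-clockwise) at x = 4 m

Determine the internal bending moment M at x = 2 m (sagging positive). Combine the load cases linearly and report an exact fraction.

Load 1 — point force P=-12 kN at a=16/5 m (b=L-a=24/5):
  M_1 = Pbx/L  [x≤a] = (-12)·(24/5)·2/8 = -72/5 kN·m
Load 2 — point force P=20 kN at a=8/3 m (b=L-a=16/3):
  M_2 = Pbx/L  [x≤a] = 20·(16/3)·2/8 = 80/3 kN·m
Load 3 — applied couple M₀=-5 kN·m at a=4 m (b=L-a=4):
  M_3 = M₀x/L  [x≤a] = (-5)·2/8 = -5/4 kN·m
Superposition: M = Σ M_i = 661/60 kN·m ≈ 11.016667 kN·m

M(2) = 661/60 kN·m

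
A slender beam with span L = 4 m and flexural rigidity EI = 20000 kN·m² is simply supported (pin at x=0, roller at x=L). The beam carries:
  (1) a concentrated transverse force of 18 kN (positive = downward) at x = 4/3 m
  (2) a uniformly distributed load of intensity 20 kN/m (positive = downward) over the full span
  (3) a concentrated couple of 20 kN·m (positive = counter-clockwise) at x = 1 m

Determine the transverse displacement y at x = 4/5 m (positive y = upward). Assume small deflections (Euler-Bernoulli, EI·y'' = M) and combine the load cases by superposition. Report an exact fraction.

y(4/5) = -25331/11250000 m

Load 1 — point force P=18 kN at a=4/3 m (b=L-a=8/3):
  y_1 = -Pbx(L²-b²-x²)/(6LEI)  [x≤a] = -18·(8/3)·(4/5)·(4²-(8/3)²-(4/5)²)/(6·4·20000) = -464/703125 m
Load 2 — uniform load w=20 kN/m over full span:
  y_2 = -wx(L³-2Lx²+x³)/(24EI) = -20·(4/5)·(4³-2·4·(4/5)²+(4/5)³)/(24·20000) = -464/234375 m
Load 3 — applied couple M₀=20 kN·m at a=1 m (b=L-a=3):
  y_3 = (M₀x³/(6L)+C₁x)/EI  [x≤a] with C₁=M₀(3b²-L²)/(6L)=55/6 = (20·(4/5)³/(6·4)+(55/6)·(4/5))/20000 = 97/250000 m
Superposition: y = Σ y_i = -25331/11250000 m ≈ -0.002252 m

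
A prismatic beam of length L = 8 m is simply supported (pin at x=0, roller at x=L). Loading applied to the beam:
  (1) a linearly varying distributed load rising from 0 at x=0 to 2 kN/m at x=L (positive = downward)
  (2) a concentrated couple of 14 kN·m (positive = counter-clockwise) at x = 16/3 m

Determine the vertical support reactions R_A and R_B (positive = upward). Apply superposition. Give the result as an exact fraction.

Load 1 — triangular load w₀=2 kN/m (0→w₀ over full span):
  R_A = w₀L/6 = 2·8/6 = 8/3 kN
  R_B = w₀L/3 = 2·8/3 = 16/3 kN
Load 2 — applied couple M₀=14 kN·m at a=16/3 m (b=L-a=8/3):
  R_A = M₀/L = 14/8 = 7/4 kN
  R_B = -M₀/L = -14/8 = -7/4 kN
Superposition: R_A = 53/12 kN, R_B = 43/12 kN

R_A = 53/12 kN, R_B = 43/12 kN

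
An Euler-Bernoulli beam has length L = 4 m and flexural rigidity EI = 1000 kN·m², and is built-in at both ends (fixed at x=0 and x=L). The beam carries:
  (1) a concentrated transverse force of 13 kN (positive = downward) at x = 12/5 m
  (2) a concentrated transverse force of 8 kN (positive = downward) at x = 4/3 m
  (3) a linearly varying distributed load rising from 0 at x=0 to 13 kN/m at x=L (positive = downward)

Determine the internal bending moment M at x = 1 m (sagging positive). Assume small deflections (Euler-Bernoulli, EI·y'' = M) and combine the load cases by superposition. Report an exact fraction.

Load 1 — point force P=13 kN at a=12/5 m (b=L-a=8/5):
  M_1 = Pb²(3a+b)x/L³ - Pab²/L²  [x≤a] = 13·(8/5)²·(3·(12/5)+(8/5))·1/4³ - 13·(12/5)·(8/5)²/4² = -52/125 kN·m
Load 2 — point force P=8 kN at a=4/3 m (b=L-a=8/3):
  M_2 = Pb²(3a+b)x/L³ - Pab²/L²  [x≤a] = 8·(8/3)²·(3·(4/3)+(8/3))·1/4³ - 8·(4/3)·(8/3)²/4² = 32/27 kN·m
Load 3 — triangular load w₀=13 kN/m (0→w₀ over full span):
  M_3 = 3w₀Lx/20 - w₀L²/30 - w₀x³/(6L) = 3·13·4·1/20 - 13·4²/30 - 13·1³/(6·4) = 13/40 kN·m
Superposition: M = Σ M_i = 29543/27000 kN·m ≈ 1.094185 kN·m

M(1) = 29543/27000 kN·m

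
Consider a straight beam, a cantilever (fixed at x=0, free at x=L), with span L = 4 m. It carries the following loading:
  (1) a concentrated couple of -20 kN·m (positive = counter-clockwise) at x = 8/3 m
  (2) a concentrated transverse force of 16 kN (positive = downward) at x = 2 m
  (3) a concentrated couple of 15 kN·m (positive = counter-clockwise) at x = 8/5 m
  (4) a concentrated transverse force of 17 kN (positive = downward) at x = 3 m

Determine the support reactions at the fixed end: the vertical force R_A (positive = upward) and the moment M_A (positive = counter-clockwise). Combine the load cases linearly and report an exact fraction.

Load 1 — applied couple M₀=-20 kN·m at a=8/3 m (b=L-a=4/3):
  R_A = 0 kN
  M_A = -M₀ = -(-20) = 20 kN·m
Load 2 — point force P=16 kN at a=2 m (b=L-a=2):
  R_A = P = 16 kN
  M_A = Pa = 16·2 = 32 kN·m
Load 3 — applied couple M₀=15 kN·m at a=8/5 m (b=L-a=12/5):
  R_A = 0 kN
  M_A = -M₀ = -15 kN·m
Load 4 — point force P=17 kN at a=3 m (b=L-a=1):
  R_A = P = 17 kN
  M_A = Pa = 17·3 = 51 kN·m
Superposition: R_A = 33 kN, M_A = 88 kN·m

R_A = 33 kN, M_A = 88 kN·m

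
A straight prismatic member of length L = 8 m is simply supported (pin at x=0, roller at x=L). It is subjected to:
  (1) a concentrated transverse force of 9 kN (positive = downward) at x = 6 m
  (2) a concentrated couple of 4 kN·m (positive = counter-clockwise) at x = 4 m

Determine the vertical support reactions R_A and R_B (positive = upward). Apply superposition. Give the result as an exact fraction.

Load 1 — point force P=9 kN at a=6 m (b=L-a=2):
  R_A = Pb/L = 9·2/8 = 9/4 kN
  R_B = Pa/L = 9·6/8 = 27/4 kN
Load 2 — applied couple M₀=4 kN·m at a=4 m (b=L-a=4):
  R_A = M₀/L = 4/8 = 1/2 kN
  R_B = -M₀/L = -4/8 = -1/2 kN
Superposition: R_A = 11/4 kN, R_B = 25/4 kN

R_A = 11/4 kN, R_B = 25/4 kN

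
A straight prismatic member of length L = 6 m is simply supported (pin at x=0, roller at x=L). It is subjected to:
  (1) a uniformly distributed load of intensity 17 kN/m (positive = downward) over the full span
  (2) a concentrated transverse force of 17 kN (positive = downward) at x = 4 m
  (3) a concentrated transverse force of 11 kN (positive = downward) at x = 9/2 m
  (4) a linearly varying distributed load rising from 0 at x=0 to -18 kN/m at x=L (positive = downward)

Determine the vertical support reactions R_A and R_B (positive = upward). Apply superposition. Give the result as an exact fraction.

R_A = 497/12 kN, R_B = 415/12 kN

Load 1 — uniform load w=17 kN/m over full span:
  R_A = wL/2 = 17·6/2 = 51 kN
  R_B = wL/2 = 17·6/2 = 51 kN
Load 2 — point force P=17 kN at a=4 m (b=L-a=2):
  R_A = Pb/L = 17·2/6 = 17/3 kN
  R_B = Pa/L = 17·4/6 = 34/3 kN
Load 3 — point force P=11 kN at a=9/2 m (b=L-a=3/2):
  R_A = Pb/L = 11·(3/2)/6 = 11/4 kN
  R_B = Pa/L = 11·(9/2)/6 = 33/4 kN
Load 4 — triangular load w₀=-18 kN/m (0→w₀ over full span):
  R_A = w₀L/6 = (-18)·6/6 = -18 kN
  R_B = w₀L/3 = (-18)·6/3 = -36 kN
Superposition: R_A = 497/12 kN, R_B = 415/12 kN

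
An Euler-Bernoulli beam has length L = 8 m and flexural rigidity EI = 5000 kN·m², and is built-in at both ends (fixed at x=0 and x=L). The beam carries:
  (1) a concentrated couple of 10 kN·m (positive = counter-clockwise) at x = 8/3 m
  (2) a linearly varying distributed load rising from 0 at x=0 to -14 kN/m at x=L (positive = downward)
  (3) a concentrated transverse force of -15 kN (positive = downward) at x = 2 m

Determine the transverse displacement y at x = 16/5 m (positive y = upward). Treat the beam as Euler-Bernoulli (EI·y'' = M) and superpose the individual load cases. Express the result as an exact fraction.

Load 1 — applied couple M₀=10 kN·m at a=8/3 m (b=L-a=16/3):
  y_1 = (R_Ax³/6 - M_Ax²/2 - M₀(x-a)²/2)/EI  [x>a] with R_A=5/3, M_A=0 = ((5/3)·(16/5)³/6 - 0·(16/5)²/2 - 10·((16/5)-(8/3))²/2)/5000 = 24/15625 m
Load 2 — triangular load w₀=-14 kN/m (0→w₀ over full span):
  y_2 = -w₀x²(L-x)²(x+2L)/(120LEI) = -(-14)·(16/5)²·(8-(16/5))²·((16/5)+2·8)/(120·8·5000) = 129024/9765625 m
Load 3 — point force P=-15 kN at a=2 m (b=L-a=6):
  y_3 = -Pa²(L-x)²(3bL-(3b+a)(L-x))/(6L³EI)  [x>a] = -(-15)·2²·(8-(16/5))²·(3·6·8-(3·6+2)·(8-(16/5)))/(6·8³·5000) = 27/6250 m
Superposition: y = Σ y_i = 372423/19531250 m ≈ 0.019068 m

y(16/5) = 372423/19531250 m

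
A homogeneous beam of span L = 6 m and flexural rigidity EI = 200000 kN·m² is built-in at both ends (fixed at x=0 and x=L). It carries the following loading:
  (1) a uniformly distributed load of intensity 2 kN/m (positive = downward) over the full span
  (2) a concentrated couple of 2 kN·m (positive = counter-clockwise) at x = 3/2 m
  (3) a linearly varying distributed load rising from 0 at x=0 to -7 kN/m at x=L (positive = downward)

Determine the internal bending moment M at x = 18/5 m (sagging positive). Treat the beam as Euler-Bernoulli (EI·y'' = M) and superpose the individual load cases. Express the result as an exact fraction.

Load 1 — uniform load w=2 kN/m over full span:
  M_1 = wLx/2 - wL²/12 - wx²/2 = 2·6·(18/5)/2 - 2·6²/12 - 2·(18/5)²/2 = 66/25 kN·m
Load 2 — applied couple M₀=2 kN·m at a=3/2 m (b=L-a=9/2):
  M_2 = R_Ax - M_A - M₀  [x>a] with R_A=3/8, M_A=-3/8 = (3/8)·(18/5) - (-3/8) - 2 = -11/40 kN·m
Load 3 — triangular load w₀=-7 kN/m (0→w₀ over full span):
  M_3 = 3w₀Lx/20 - w₀L²/30 - w₀x³/(6L) = 3·(-7)·6·(18/5)/20 - (-7)·6²/30 - (-7)·(18/5)³/(6·6) = -651/125 kN·m
Superposition: M = Σ M_i = -2843/1000 kN·m ≈ -2.843000 kN·m

M(18/5) = -2843/1000 kN·m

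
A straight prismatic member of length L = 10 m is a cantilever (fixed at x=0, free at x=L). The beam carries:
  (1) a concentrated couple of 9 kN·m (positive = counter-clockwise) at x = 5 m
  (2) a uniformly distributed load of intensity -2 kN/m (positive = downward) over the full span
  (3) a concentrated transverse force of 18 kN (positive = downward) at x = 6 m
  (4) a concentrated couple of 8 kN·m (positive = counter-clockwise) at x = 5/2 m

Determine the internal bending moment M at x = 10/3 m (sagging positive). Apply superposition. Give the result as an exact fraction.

M(10/3) = 49/9 kN·m

Load 1 — applied couple M₀=9 kN·m at a=5 m (b=L-a=5):
  M_1 = M₀  [x≤a] = 9 = 9 kN·m
Load 2 — uniform load w=-2 kN/m over full span:
  M_2 = -w(L-x)²/2 = -(-2)·(10-(10/3))²/2 = 400/9 kN·m
Load 3 — point force P=18 kN at a=6 m (b=L-a=4):
  M_3 = -P(a-x)  [x≤a] = -18·(6-(10/3)) = -48 kN·m
Load 4 — applied couple M₀=8 kN·m at a=5/2 m (b=L-a=15/2):
  M_4 = 0  [x>a] = 0 kN·m
Superposition: M = Σ M_i = 49/9 kN·m ≈ 5.444444 kN·m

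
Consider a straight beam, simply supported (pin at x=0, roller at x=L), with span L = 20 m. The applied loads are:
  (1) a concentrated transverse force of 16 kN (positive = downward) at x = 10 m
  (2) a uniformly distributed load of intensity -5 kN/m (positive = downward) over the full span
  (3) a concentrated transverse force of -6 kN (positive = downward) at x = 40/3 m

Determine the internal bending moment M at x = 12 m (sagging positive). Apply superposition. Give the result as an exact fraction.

M(12) = -200 kN·m

Load 1 — point force P=16 kN at a=10 m (b=L-a=10):
  M_1 = Pa(L-x)/L  [x>a] = 16·10·(20-12)/20 = 64 kN·m
Load 2 — uniform load w=-5 kN/m over full span:
  M_2 = wx(L-x)/2 = (-5)·12·(20-12)/2 = -240 kN·m
Load 3 — point force P=-6 kN at a=40/3 m (b=L-a=20/3):
  M_3 = Pbx/L  [x≤a] = (-6)·(20/3)·12/20 = -24 kN·m
Superposition: M = Σ M_i = -200 kN·m ≈ -200.000000 kN·m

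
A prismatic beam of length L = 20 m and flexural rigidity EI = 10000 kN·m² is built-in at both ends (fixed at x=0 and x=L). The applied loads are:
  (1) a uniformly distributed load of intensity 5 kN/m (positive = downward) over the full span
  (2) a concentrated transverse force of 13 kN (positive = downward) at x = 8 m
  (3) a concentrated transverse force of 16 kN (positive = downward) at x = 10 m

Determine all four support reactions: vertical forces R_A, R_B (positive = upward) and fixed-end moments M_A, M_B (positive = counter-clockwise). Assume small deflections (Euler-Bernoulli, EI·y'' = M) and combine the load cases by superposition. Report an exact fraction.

Load 1 — uniform load w=5 kN/m over full span:
  R_A = wL/2 = 5·20/2 = 50 kN
  M_A = wL²/12 = 5·20²/12 = 500/3 kN·m
  R_B = wL/2 = 5·20/2 = 50 kN
  M_B = -wL²/12 = -5·20²/12 = -500/3 kN·m
Load 2 — point force P=13 kN at a=8 m (b=L-a=12):
  R_A = Pb²(3a+b)/L³ = 13·12²·(3·8+12)/20³ = 1053/125 kN
  M_A = Pab²/L² = 13·8·12²/20² = 936/25 kN·m
  R_B = Pa²(a+3b)/L³ = 13·8²·(8+3·12)/20³ = 572/125 kN
  M_B = -Pa²b/L² = -13·8²·12/20² = -624/25 kN·m
Load 3 — point force P=16 kN at a=10 m (b=L-a=10):
  R_A = Pb²(3a+b)/L³ = 16·10²·(3·10+10)/20³ = 8 kN
  M_A = Pab²/L² = 16·10·10²/20² = 40 kN·m
  R_B = Pa²(a+3b)/L³ = 16·10²·(10+3·10)/20³ = 8 kN
  M_B = -Pa²b/L² = -16·10²·10/20² = -40 kN·m
Superposition: R_A = 8303/125 kN, M_A = 18308/75 kN·m, R_B = 7822/125 kN, M_B = -17372/75 kN·m

R_A = 8303/125 kN, M_A = 18308/75 kN·m, R_B = 7822/125 kN, M_B = -17372/75 kN·m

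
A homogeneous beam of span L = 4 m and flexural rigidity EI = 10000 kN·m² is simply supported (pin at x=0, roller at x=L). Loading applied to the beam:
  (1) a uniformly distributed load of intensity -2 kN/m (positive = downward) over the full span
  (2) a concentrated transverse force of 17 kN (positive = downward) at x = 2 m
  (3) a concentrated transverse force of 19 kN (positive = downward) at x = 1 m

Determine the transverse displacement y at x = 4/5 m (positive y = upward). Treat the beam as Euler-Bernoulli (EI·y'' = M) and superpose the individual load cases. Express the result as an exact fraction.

Load 1 — uniform load w=-2 kN/m over full span:
  y_1 = -wx(L³-2Lx²+x³)/(24EI) = -(-2)·(4/5)·(4³-2·4·(4/5)²+(4/5)³)/(24·10000) = 464/1171875 m
Load 2 — point force P=17 kN at a=2 m (b=L-a=2):
  y_2 = -Pbx(L²-b²-x²)/(6LEI)  [x≤a] = -17·2·(4/5)·(4²-2²-(4/5)²)/(6·4·10000) = -1207/937500 m
Load 3 — point force P=19 kN at a=1 m (b=L-a=3):
  y_3 = -Pbx(L²-b²-x²)/(6LEI)  [x≤a] = -19·3·(4/5)·(4²-3²-(4/5)²)/(6·4·10000) = -3021/2500000 m
Superposition: y = Σ y_i = -26249/12500000 m ≈ -0.002100 m

y(4/5) = -26249/12500000 m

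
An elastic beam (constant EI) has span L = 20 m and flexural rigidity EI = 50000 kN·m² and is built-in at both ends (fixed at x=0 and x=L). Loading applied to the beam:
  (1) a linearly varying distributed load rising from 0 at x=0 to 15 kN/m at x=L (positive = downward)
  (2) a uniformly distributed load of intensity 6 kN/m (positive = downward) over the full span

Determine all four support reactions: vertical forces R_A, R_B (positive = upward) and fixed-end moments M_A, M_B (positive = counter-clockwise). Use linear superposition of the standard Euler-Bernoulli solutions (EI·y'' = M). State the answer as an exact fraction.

R_A = 105 kN, M_A = 400 kN·m, R_B = 165 kN, M_B = -500 kN·m

Load 1 — triangular load w₀=15 kN/m (0→w₀ over full span):
  R_A = 3w₀L/20 = 3·15·20/20 = 45 kN
  M_A = w₀L²/30 = 15·20²/30 = 200 kN·m
  R_B = 7w₀L/20 = 7·15·20/20 = 105 kN
  M_B = -w₀L²/20 = -15·20²/20 = -300 kN·m
Load 2 — uniform load w=6 kN/m over full span:
  R_A = wL/2 = 6·20/2 = 60 kN
  M_A = wL²/12 = 6·20²/12 = 200 kN·m
  R_B = wL/2 = 6·20/2 = 60 kN
  M_B = -wL²/12 = -6·20²/12 = -200 kN·m
Superposition: R_A = 105 kN, M_A = 400 kN·m, R_B = 165 kN, M_B = -500 kN·m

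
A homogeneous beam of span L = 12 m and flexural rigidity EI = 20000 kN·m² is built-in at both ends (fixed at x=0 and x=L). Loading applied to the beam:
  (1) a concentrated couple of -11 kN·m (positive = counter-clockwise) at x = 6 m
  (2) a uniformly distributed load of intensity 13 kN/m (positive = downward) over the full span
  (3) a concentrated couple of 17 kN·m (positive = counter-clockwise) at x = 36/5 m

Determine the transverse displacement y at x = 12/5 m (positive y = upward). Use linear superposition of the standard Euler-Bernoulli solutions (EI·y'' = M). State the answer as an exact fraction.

Load 1 — applied couple M₀=-11 kN·m at a=6 m (b=L-a=6):
  y_1 = (R_Ax³/6 - M_Ax²/2)/EI  [x≤a] with R_A=-11/8, M_A=-11/4 = ((-11/8)·(12/5)³/6 - (-11/4)·(12/5)²/2)/20000 = 297/1250000 m
Load 2 — uniform load w=13 kN/m over full span:
  y_2 = -wx²(L-x)²/(24EI) = -13·(12/5)²·(12-(12/5))²/(24·20000) = -5616/390625 m
Load 3 — applied couple M₀=17 kN·m at a=36/5 m (b=L-a=24/5):
  y_3 = (R_Ax³/6 - M_Ax²/2)/EI  [x≤a] with R_A=51/25, M_A=136/25 = ((51/25)·(12/5)³/6 - (136/25)·(12/5)²/2)/20000 = -1071/1953125 m
Superposition: y = Σ y_i = -458991/31250000 m ≈ -0.014688 m

y(12/5) = -458991/31250000 m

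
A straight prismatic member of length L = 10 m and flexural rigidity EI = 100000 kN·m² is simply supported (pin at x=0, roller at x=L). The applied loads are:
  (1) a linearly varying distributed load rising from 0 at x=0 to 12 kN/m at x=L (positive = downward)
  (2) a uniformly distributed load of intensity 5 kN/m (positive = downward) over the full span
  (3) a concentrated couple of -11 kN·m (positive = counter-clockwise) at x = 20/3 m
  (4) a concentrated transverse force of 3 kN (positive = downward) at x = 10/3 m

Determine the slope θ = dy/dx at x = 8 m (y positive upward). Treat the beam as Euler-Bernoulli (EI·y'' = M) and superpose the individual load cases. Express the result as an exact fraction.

θ(8) = 10027/2700000 rad

Load 1 — triangular load w₀=12 kN/m (0→w₀ over full span):
  θ_1 = -w₀(7L⁴-30L²x²+15x⁴)/(360LEI) = -12·(7·10⁴-30·10²·8²+15·8⁴)/(360·10·100000) = 757/375000 rad
Load 2 — uniform load w=5 kN/m over full span:
  θ_2 = -w(L³-6Lx²+4x³)/(24EI) = -5·(10³-6·10·8²+4·8³)/(24·100000) = 33/20000 rad
Load 3 — applied couple M₀=-11 kN·m at a=20/3 m (b=L-a=10/3):
  θ_3 = (M₀x²/(2L)-M₀(x-a)+C₁)/EI  [x>a] with C₁=M₀(3b²-L²)/(6L)=110/9 = ((-11)·8²/(2·10)-(-11)·(8-(20/3))+(110/9))/100000 = -187/2250000 rad
Load 4 — point force P=3 kN at a=10/3 m (b=L-a=20/3):
  θ_4 = -Pa(2L²-6Lx+3x²+a²)/(6LEI)  [x>a] = -3·(10/3)·(2·10²-6·10·8+3·8²+(10/3)²)/(6·10·100000) = 173/1350000 rad
Superposition: θ = Σ θ_i = 10027/2700000 rad ≈ 0.003714 rad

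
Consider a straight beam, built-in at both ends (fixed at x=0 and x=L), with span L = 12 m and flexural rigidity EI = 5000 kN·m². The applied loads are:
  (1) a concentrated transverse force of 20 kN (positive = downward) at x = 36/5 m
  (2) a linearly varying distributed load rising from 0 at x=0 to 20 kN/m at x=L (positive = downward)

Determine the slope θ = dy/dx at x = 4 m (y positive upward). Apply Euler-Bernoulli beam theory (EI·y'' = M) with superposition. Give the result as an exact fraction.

Load 1 — point force P=20 kN at a=36/5 m (b=L-a=24/5):
  θ_1 = -Pb²x(2aL-(3a+b)x)/(2L³EI)  [x≤a] = -20·(24/5)²·4·(2·(36/5)·12-(3·(36/5)+(24/5))·4)/(2·12³·5000) = -112/15625 rad
Load 2 — triangular load w₀=20 kN/m (0→w₀ over full span):
  θ_2 = -w₀(2x(L-x)(L-2x)(x+2L)+x²(L-x)²)/(120LEI) = -20·(2·4·(12-4)·(12-2·4)·(4+2·12)+4²·(12-4)²)/(120·12·5000) = -128/5625 rad
Superposition: θ = Σ θ_i = -4208/140625 rad ≈ -0.029924 rad

θ(4) = -4208/140625 rad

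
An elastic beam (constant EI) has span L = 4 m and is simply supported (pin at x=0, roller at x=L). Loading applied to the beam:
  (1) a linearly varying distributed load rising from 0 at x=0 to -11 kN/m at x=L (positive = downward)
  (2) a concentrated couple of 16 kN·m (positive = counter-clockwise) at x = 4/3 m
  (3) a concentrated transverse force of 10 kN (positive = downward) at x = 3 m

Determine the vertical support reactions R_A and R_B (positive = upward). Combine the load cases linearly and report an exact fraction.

Load 1 — triangular load w₀=-11 kN/m (0→w₀ over full span):
  R_A = w₀L/6 = (-11)·4/6 = -22/3 kN
  R_B = w₀L/3 = (-11)·4/3 = -44/3 kN
Load 2 — applied couple M₀=16 kN·m at a=4/3 m (b=L-a=8/3):
  R_A = M₀/L = 16/4 = 4 kN
  R_B = -M₀/L = -16/4 = -4 kN
Load 3 — point force P=10 kN at a=3 m (b=L-a=1):
  R_A = Pb/L = 10·1/4 = 5/2 kN
  R_B = Pa/L = 10·3/4 = 15/2 kN
Superposition: R_A = -5/6 kN, R_B = -67/6 kN

R_A = -5/6 kN, R_B = -67/6 kN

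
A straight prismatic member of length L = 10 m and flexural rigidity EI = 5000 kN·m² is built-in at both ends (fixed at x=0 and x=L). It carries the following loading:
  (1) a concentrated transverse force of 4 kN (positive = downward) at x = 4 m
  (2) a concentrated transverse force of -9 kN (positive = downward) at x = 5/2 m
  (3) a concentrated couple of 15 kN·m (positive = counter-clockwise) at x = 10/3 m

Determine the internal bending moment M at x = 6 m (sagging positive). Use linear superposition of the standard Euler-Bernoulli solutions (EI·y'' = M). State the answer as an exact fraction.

Load 1 — point force P=4 kN at a=4 m (b=L-a=6):
  M_1 = Pa²(a+3b)(L-x)/L³ - Pa²b/L²  [x>a] = 4·4²·(4+3·6)·(10-6)/10³ - 4·4²·6/10² = 224/125 kN·m
Load 2 — point force P=-9 kN at a=5/2 m (b=L-a=15/2):
  M_2 = Pa²(a+3b)(L-x)/L³ - Pa²b/L²  [x>a] = (-9)·(5/2)²·((5/2)+3·(15/2))·(10-6)/10³ - (-9)·(5/2)²·(15/2)/10² = -45/32 kN·m
Load 3 — applied couple M₀=15 kN·m at a=10/3 m (b=L-a=20/3):
  M_3 = R_Ax - M_A - M₀  [x>a] with R_A=2, M_A=0 = 2·6 - 0 - 15 = -3 kN·m
Superposition: M = Σ M_i = -10457/4000 kN·m ≈ -2.614250 kN·m

M(6) = -10457/4000 kN·m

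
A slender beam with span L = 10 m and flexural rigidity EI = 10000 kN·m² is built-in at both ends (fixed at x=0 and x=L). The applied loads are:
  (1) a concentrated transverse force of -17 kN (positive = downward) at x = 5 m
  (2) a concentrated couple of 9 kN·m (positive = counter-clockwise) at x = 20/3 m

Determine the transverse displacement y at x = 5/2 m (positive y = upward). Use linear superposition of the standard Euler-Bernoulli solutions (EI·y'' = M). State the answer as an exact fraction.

Load 1 — point force P=-17 kN at a=5 m (b=L-a=5):
  y_1 = -Pb²x²(3aL-(3a+b)x)/(6L³EI)  [x≤a] = -(-17)·5²·(5/2)²·(3·5·10-(3·5+5)·(5/2))/(6·10³·10000) = 17/3840 m
Load 2 — applied couple M₀=9 kN·m at a=20/3 m (b=L-a=10/3):
  y_2 = (R_Ax³/6 - M_Ax²/2)/EI  [x≤a] with R_A=6/5, M_A=3 = ((6/5)·(5/2)³/6 - 3·(5/2)²/2)/10000 = -1/1600 m
Superposition: y = Σ y_i = 73/19200 m ≈ 0.003802 m

y(5/2) = 73/19200 m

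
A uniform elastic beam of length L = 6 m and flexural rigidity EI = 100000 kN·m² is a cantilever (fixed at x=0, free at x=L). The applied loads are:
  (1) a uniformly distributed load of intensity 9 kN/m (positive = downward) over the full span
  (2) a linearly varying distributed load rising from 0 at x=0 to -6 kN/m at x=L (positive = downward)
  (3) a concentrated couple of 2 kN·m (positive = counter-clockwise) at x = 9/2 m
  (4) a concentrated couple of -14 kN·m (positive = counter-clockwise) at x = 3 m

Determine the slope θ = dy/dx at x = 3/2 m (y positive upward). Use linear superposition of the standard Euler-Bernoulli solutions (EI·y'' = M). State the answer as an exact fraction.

θ(3/2) = -15021/12800000 rad

Load 1 — uniform load w=9 kN/m over full span:
  θ_1 = -wx(x²-3Lx+3L²)/(6EI) = -9·(3/2)·((3/2)²-3·6·(3/2)+3·6²)/(6·100000) = -2997/1600000 rad
Load 2 — triangular load w₀=-6 kN/m (0→w₀ over full span):
  θ_2 = (w₀Lx²/4-w₀L²x/3-w₀x⁴/(24L))/EI = ((-6)·6·(3/2)²/4-(-6)·6²·(3/2)/3-(-6)·(3/2)⁴/(24·6))/100000 = 11259/12800000 rad
Load 3 — applied couple M₀=2 kN·m at a=9/2 m (b=L-a=3/2):
  θ_3 = M₀x/EI  [x≤a] = 2·(3/2)/100000 = 3/100000 rad
Load 4 — applied couple M₀=-14 kN·m at a=3 m (b=L-a=3):
  θ_4 = M₀x/EI  [x≤a] = (-14)·(3/2)/100000 = -21/100000 rad
Superposition: θ = Σ θ_i = -15021/12800000 rad ≈ -0.001174 rad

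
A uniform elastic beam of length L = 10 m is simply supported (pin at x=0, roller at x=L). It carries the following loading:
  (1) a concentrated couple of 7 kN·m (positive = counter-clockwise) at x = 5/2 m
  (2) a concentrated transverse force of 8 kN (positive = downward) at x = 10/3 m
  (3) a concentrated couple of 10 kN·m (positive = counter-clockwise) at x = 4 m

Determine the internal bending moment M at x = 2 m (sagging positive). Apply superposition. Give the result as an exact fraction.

M(2) = 211/15 kN·m

Load 1 — applied couple M₀=7 kN·m at a=5/2 m (b=L-a=15/2):
  M_1 = M₀x/L  [x≤a] = 7·2/10 = 7/5 kN·m
Load 2 — point force P=8 kN at a=10/3 m (b=L-a=20/3):
  M_2 = Pbx/L  [x≤a] = 8·(20/3)·2/10 = 32/3 kN·m
Load 3 — applied couple M₀=10 kN·m at a=4 m (b=L-a=6):
  M_3 = M₀x/L  [x≤a] = 10·2/10 = 2 kN·m
Superposition: M = Σ M_i = 211/15 kN·m ≈ 14.066667 kN·m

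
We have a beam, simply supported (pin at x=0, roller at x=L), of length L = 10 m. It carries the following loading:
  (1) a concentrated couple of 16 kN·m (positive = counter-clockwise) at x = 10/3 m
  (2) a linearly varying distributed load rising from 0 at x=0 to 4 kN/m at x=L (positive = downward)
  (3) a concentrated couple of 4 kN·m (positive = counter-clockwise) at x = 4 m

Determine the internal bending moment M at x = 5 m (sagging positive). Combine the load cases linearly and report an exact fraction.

M(5) = 15 kN·m

Load 1 — applied couple M₀=16 kN·m at a=10/3 m (b=L-a=20/3):
  M_1 = M₀x/L - M₀  [x>a] = 16·5/10 - 16 = -8 kN·m
Load 2 — triangular load w₀=4 kN/m (0→w₀ over full span):
  M_2 = w₀Lx/6 - w₀x³/(6L) = 4·10·5/6 - 4·5³/(6·10) = 25 kN·m
Load 3 — applied couple M₀=4 kN·m at a=4 m (b=L-a=6):
  M_3 = M₀x/L - M₀  [x>a] = 4·5/10 - 4 = -2 kN·m
Superposition: M = Σ M_i = 15 kN·m ≈ 15.000000 kN·m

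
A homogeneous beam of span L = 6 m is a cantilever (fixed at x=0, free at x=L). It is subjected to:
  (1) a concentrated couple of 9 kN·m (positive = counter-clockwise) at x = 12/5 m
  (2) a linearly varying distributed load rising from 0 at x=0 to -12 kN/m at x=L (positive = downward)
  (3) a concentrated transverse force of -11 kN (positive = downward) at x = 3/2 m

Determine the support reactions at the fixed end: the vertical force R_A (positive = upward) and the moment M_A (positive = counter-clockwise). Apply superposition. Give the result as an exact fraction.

Load 1 — applied couple M₀=9 kN·m at a=12/5 m (b=L-a=18/5):
  R_A = 0 kN
  M_A = -M₀ = -9 kN·m
Load 2 — triangular load w₀=-12 kN/m (0→w₀ over full span):
  R_A = w₀L/2 = (-12)·6/2 = -36 kN
  M_A = w₀L²/3 = (-12)·6²/3 = -144 kN·m
Load 3 — point force P=-11 kN at a=3/2 m (b=L-a=9/2):
  R_A = P = (-11) = -11 kN
  M_A = Pa = (-11)·(3/2) = -33/2 kN·m
Superposition: R_A = -47 kN, M_A = -339/2 kN·m

R_A = -47 kN, M_A = -339/2 kN·m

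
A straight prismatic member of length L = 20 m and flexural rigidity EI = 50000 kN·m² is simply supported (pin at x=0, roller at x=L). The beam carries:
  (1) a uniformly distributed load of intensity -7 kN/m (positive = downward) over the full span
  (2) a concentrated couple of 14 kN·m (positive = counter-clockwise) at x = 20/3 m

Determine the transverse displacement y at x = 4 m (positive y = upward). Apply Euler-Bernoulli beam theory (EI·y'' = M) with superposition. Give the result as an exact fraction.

y(4) = 24556/140625 m

Load 1 — uniform load w=-7 kN/m over full span:
  y_1 = -wx(L³-2Lx²+x³)/(24EI) = -(-7)·4·(20³-2·20·4²+4³)/(24·50000) = 1624/9375 m
Load 2 — applied couple M₀=14 kN·m at a=20/3 m (b=L-a=40/3):
  y_2 = (M₀x³/(6L)+C₁x)/EI  [x≤a] with C₁=M₀(3b²-L²)/(6L)=140/9 = (14·4³/(6·20)+(140/9)·4)/50000 = 196/140625 m
Superposition: y = Σ y_i = 24556/140625 m ≈ 0.174620 m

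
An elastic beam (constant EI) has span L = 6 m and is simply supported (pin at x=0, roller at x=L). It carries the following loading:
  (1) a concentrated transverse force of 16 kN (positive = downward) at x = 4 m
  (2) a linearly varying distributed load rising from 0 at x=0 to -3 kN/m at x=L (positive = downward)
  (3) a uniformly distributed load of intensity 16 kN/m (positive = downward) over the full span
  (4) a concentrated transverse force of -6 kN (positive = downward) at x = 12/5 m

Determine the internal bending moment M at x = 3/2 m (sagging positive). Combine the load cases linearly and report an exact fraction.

M(3/2) = 8381/160 kN·m

Load 1 — point force P=16 kN at a=4 m (b=L-a=2):
  M_1 = Pbx/L  [x≤a] = 16·2·(3/2)/6 = 8 kN·m
Load 2 — triangular load w₀=-3 kN/m (0→w₀ over full span):
  M_2 = w₀Lx/6 - w₀x³/(6L) = (-3)·6·(3/2)/6 - (-3)·(3/2)³/(6·6) = -135/32 kN·m
Load 3 — uniform load w=16 kN/m over full span:
  M_3 = wx(L-x)/2 = 16·(3/2)·(6-(3/2))/2 = 54 kN·m
Load 4 — point force P=-6 kN at a=12/5 m (b=L-a=18/5):
  M_4 = Pbx/L  [x≤a] = (-6)·(18/5)·(3/2)/6 = -27/5 kN·m
Superposition: M = Σ M_i = 8381/160 kN·m ≈ 52.381250 kN·m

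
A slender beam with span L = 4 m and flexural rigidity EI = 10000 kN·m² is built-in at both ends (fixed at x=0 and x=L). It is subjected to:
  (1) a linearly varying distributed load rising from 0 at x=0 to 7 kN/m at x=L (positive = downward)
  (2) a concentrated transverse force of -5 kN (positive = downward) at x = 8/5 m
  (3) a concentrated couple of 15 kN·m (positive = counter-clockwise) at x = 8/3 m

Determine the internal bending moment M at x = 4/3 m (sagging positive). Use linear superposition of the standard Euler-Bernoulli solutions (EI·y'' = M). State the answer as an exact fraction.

M(4/3) = 2839/2025 kN·m

Load 1 — triangular load w₀=7 kN/m (0→w₀ over full span):
  M_1 = 3w₀Lx/20 - w₀L²/30 - w₀x³/(6L) = 3·7·4·(4/3)/20 - 7·4²/30 - 7·(4/3)³/(6·4) = 476/405 kN·m
Load 2 — point force P=-5 kN at a=8/5 m (b=L-a=12/5):
  M_2 = Pb²(3a+b)x/L³ - Pab²/L²  [x≤a] = (-5)·(12/5)²·(3·(8/5)+(12/5))·(4/3)/4³ - (-5)·(8/5)·(12/5)²/4² = -36/25 kN·m
Load 3 — applied couple M₀=15 kN·m at a=8/3 m (b=L-a=4/3):
  M_3 = R_Ax - M_A  [x≤a] with R_A=5, M_A=5 = 5·(4/3) - 5 = 5/3 kN·m
Superposition: M = Σ M_i = 2839/2025 kN·m ≈ 1.401975 kN·m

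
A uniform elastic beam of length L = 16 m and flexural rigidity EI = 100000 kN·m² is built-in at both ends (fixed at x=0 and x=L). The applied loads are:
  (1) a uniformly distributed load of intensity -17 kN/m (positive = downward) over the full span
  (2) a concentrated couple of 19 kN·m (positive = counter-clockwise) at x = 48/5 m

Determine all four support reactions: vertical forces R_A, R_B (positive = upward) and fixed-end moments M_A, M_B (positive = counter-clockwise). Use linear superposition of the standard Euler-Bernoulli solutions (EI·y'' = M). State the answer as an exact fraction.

Load 1 — uniform load w=-17 kN/m over full span:
  R_A = wL/2 = (-17)·16/2 = -136 kN
  M_A = wL²/12 = (-17)·16²/12 = -1088/3 kN·m
  R_B = wL/2 = (-17)·16/2 = -136 kN
  M_B = -wL²/12 = -(-17)·16²/12 = 1088/3 kN·m
Load 2 — applied couple M₀=19 kN·m at a=48/5 m (b=L-a=32/5):
  R_A = 6M₀ab/L³ = 6·19·(48/5)·(32/5)/16³ = 171/100 kN
  M_A = M₀b(2a-b)/L² = 19·(32/5)·(2·(48/5)-(32/5))/16² = 152/25 kN·m
  R_B = -6M₀ab/L³ = -6·19·(48/5)·(32/5)/16³ = -171/100 kN
  M_B = M₀a(2b-a)/L² = 19·(48/5)·(2·(32/5)-(48/5))/16² = 57/25 kN·m
Superposition: R_A = -13429/100 kN, M_A = -26744/75 kN·m, R_B = -13771/100 kN, M_B = 27371/75 kN·m

R_A = -13429/100 kN, M_A = -26744/75 kN·m, R_B = -13771/100 kN, M_B = 27371/75 kN·m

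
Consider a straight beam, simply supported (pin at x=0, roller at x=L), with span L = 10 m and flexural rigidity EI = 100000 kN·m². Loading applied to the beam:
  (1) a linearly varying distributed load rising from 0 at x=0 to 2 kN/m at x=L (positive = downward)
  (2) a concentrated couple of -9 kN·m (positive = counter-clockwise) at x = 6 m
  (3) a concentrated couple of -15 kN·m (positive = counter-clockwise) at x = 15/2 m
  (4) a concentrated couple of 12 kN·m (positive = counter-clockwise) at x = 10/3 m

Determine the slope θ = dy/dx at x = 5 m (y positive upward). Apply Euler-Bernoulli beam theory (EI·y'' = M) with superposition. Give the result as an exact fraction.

Load 1 — triangular load w₀=2 kN/m (0→w₀ over full span):
  θ_1 = -w₀(7L⁴-30L²x²+15x⁴)/(360LEI) = -2·(7·10⁴-30·10²·5²+15·5⁴)/(360·10·100000) = -7/288000 rad
Load 2 — applied couple M₀=-9 kN·m at a=6 m (b=L-a=4):
  θ_2 = (M₀x²/(2L)+C₁)/EI  [x≤a] with C₁=M₀(3b²-L²)/(6L)=39/5 = ((-9)·5²/(2·10)+(39/5))/100000 = -69/2000000 rad
Load 3 — applied couple M₀=-15 kN·m at a=15/2 m (b=L-a=5/2):
  θ_3 = (M₀x²/(2L)+C₁)/EI  [x≤a] with C₁=M₀(3b²-L²)/(6L)=325/16 = ((-15)·5²/(2·10)+(325/16))/100000 = 1/64000 rad
Load 4 — applied couple M₀=12 kN·m at a=10/3 m (b=L-a=20/3):
  θ_4 = (M₀x²/(2L)-M₀(x-a)+C₁)/EI  [x>a] with C₁=M₀(3b²-L²)/(6L)=20/3 = (12·5²/(2·10)-12·(5-(10/3))+(20/3))/100000 = 1/60000 rad
Superposition: θ = Σ θ_i = -1909/72000000 rad ≈ -0.000027 rad

θ(5) = -1909/72000000 rad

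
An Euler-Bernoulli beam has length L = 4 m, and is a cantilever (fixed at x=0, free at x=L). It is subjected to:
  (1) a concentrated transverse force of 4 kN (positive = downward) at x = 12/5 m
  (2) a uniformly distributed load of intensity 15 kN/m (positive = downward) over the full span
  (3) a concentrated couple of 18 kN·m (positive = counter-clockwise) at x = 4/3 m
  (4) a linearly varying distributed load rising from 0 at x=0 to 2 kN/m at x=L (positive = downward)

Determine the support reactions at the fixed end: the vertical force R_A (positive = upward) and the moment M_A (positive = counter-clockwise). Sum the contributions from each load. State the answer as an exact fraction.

Load 1 — point force P=4 kN at a=12/5 m (b=L-a=8/5):
  R_A = P = 4 kN
  M_A = Pa = 4·(12/5) = 48/5 kN·m
Load 2 — uniform load w=15 kN/m over full span:
  R_A = wL = 15·4 = 60 kN
  M_A = wL²/2 = 15·4²/2 = 120 kN·m
Load 3 — applied couple M₀=18 kN·m at a=4/3 m (b=L-a=8/3):
  R_A = 0 kN
  M_A = -M₀ = -18 kN·m
Load 4 — triangular load w₀=2 kN/m (0→w₀ over full span):
  R_A = w₀L/2 = 2·4/2 = 4 kN
  M_A = w₀L²/3 = 2·4²/3 = 32/3 kN·m
Superposition: R_A = 68 kN, M_A = 1834/15 kN·m

R_A = 68 kN, M_A = 1834/15 kN·m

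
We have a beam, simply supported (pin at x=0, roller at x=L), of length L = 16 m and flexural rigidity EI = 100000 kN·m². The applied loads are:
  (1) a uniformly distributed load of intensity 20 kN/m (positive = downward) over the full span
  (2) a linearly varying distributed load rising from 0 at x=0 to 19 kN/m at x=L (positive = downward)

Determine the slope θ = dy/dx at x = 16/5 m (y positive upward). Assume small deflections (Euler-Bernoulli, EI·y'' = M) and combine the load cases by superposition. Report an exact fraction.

θ(16/5) = -696512/17578125 rad

Load 1 — uniform load w=20 kN/m over full span:
  θ_1 = -w(L³-6Lx²+4x³)/(24EI) = -20·(16³-6·16·(16/5)²+4·(16/5)³)/(24·100000) = -2112/78125 rad
Load 2 — triangular load w₀=19 kN/m (0→w₀ over full span):
  θ_2 = -w₀(7L⁴-30L²x²+15x⁴)/(360LEI) = -19·(7·16⁴-30·16²·(16/5)²+15·(16/5)⁴)/(360·16·100000) = -221312/17578125 rad
Superposition: θ = Σ θ_i = -696512/17578125 rad ≈ -0.039624 rad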